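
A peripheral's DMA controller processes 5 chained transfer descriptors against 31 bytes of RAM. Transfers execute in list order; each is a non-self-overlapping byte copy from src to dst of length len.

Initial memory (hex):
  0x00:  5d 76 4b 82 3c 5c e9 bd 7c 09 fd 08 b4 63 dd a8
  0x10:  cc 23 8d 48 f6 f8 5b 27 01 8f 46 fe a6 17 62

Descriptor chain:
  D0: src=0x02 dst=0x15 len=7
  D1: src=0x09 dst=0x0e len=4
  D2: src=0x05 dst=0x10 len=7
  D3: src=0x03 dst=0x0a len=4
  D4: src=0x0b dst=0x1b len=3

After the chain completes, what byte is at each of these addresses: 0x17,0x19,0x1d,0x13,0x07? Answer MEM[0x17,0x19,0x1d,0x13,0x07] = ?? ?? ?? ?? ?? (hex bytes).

[0] 0x02->0x15 len=7 : 4b 82 3c 5c e9 bd 7c
[1] 0x09->0x0e len=4 : 09 fd 08 b4
[2] 0x05->0x10 len=7 : 5c e9 bd 7c 09 fd 08
[3] 0x03->0x0a len=4 : 82 3c 5c e9
[4] 0x0b->0x1b len=3 : 3c 5c e9
query mem[0x17]=0x3c, mem[0x19]=0xe9, mem[0x1d]=0xe9, mem[0x13]=0x7c, mem[0x07]=0xbd

MEM[0x17,0x19,0x1d,0x13,0x07] = 3c e9 e9 7c bd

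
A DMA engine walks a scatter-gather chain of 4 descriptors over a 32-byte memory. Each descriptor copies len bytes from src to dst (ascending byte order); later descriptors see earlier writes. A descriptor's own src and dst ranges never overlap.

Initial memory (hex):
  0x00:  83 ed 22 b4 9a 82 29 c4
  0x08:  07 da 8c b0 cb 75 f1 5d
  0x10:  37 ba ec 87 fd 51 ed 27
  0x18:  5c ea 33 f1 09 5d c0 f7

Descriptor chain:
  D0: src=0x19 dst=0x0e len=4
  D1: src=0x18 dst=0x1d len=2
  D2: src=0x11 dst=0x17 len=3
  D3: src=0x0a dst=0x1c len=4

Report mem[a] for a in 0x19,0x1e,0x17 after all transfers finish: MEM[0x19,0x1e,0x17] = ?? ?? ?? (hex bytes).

MEM[0x19,0x1e,0x17] = 87 cb 09

D0: mem[0x0e..0x11] <- [ea 33 f1 09]
D1: mem[0x1d..0x1e] <- [5c ea]
D2: mem[0x17..0x19] <- [09 ec 87]
D3: mem[0x1c..0x1f] <- [8c b0 cb 75]
query mem[0x19]=0x87, mem[0x1e]=0xcb, mem[0x17]=0x09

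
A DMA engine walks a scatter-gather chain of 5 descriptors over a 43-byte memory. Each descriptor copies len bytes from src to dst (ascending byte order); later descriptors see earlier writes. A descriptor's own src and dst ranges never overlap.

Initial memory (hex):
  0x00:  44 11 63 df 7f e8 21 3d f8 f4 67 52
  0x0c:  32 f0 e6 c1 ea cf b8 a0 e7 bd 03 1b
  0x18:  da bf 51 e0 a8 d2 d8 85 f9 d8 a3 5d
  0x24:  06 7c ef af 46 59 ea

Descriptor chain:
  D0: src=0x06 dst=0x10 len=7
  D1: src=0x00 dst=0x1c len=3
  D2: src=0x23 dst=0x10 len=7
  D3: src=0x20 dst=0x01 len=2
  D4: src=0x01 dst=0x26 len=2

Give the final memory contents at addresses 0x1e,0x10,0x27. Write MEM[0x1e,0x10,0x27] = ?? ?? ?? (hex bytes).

MEM[0x1e,0x10,0x27] = 63 5d d8

D0: mem[0x10..0x16] <- [21 3d f8 f4 67 52 32]
D1: mem[0x1c..0x1e] <- [44 11 63]
D2: mem[0x10..0x16] <- [5d 06 7c ef af 46 59]
D3: mem[0x01..0x02] <- [f9 d8]
D4: mem[0x26..0x27] <- [f9 d8]
query mem[0x1e]=0x63, mem[0x10]=0x5d, mem[0x27]=0xd8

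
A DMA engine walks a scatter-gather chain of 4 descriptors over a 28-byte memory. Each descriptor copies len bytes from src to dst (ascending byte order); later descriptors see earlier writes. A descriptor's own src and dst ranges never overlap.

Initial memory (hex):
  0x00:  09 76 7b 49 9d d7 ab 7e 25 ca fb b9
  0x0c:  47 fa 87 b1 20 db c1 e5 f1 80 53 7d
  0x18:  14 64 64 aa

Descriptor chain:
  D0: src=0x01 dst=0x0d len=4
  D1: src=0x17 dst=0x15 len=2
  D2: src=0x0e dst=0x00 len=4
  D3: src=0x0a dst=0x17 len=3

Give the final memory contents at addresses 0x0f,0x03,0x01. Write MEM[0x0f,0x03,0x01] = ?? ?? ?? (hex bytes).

  after D0: wrote 4B at 0x0d = 767b499d
  after D1: wrote 2B at 0x15 = 7d14
  after D2: wrote 4B at 0x00 = 7b499ddb
  after D3: wrote 3B at 0x17 = fbb947
query mem[0x0f]=0x49, mem[0x03]=0xdb, mem[0x01]=0x49

MEM[0x0f,0x03,0x01] = 49 db 49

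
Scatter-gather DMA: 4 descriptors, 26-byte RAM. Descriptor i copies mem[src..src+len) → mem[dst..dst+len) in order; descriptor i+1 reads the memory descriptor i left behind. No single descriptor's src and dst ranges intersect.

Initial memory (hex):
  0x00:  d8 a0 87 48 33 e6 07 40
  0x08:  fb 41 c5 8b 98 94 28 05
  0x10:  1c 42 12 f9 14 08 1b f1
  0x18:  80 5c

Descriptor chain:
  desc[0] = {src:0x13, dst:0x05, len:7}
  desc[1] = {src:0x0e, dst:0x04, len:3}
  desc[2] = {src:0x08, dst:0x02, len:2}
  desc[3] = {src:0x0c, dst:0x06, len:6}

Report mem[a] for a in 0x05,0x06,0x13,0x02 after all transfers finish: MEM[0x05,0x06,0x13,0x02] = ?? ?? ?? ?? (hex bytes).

MEM[0x05,0x06,0x13,0x02] = 05 98 f9 1b

D0: mem[0x05..0x0b] <- [f9 14 08 1b f1 80 5c]
D1: mem[0x04..0x06] <- [28 05 1c]
D2: mem[0x02..0x03] <- [1b f1]
D3: mem[0x06..0x0b] <- [98 94 28 05 1c 42]
query mem[0x05]=0x05, mem[0x06]=0x98, mem[0x13]=0xf9, mem[0x02]=0x1b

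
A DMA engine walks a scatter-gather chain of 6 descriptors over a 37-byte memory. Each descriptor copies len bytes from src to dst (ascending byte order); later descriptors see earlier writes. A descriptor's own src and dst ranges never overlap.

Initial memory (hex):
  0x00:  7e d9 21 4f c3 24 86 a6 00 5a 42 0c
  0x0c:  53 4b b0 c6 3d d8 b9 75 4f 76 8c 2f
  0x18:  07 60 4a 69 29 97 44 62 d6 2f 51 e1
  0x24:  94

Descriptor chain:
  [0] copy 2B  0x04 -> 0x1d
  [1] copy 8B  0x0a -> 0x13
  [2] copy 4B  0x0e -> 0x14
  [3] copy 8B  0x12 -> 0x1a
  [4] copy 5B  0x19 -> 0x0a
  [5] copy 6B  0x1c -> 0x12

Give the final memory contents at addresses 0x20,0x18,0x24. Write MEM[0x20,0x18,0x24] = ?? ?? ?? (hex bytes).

MEM[0x20,0x18,0x24] = c6 c6 94

D0: mem[0x1d..0x1e] <- [c3 24]
D1: mem[0x13..0x1a] <- [42 0c 53 4b b0 c6 3d d8]
D2: mem[0x14..0x17] <- [b0 c6 3d d8]
D3: mem[0x1a..0x21] <- [b9 42 b0 c6 3d d8 c6 3d]
D4: mem[0x0a..0x0e] <- [3d b9 42 b0 c6]
D5: mem[0x12..0x17] <- [b0 c6 3d d8 c6 3d]
query mem[0x20]=0xc6, mem[0x18]=0xc6, mem[0x24]=0x94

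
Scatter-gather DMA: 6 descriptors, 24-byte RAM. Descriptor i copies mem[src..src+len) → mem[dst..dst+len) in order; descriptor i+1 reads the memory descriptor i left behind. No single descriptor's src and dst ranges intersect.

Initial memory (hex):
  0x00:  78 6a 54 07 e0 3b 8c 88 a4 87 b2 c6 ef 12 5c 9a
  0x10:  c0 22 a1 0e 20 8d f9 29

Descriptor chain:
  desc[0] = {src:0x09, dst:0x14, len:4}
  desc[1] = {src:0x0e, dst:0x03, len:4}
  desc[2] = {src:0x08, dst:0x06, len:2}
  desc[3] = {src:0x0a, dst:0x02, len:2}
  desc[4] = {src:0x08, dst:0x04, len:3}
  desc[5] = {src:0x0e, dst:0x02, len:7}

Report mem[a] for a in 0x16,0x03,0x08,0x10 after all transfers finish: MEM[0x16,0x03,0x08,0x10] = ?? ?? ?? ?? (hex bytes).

D0: mem[0x14..0x17] <- [87 b2 c6 ef]
D1: mem[0x03..0x06] <- [5c 9a c0 22]
D2: mem[0x06..0x07] <- [a4 87]
D3: mem[0x02..0x03] <- [b2 c6]
D4: mem[0x04..0x06] <- [a4 87 b2]
D5: mem[0x02..0x08] <- [5c 9a c0 22 a1 0e 87]
query mem[0x16]=0xc6, mem[0x03]=0x9a, mem[0x08]=0x87, mem[0x10]=0xc0

MEM[0x16,0x03,0x08,0x10] = c6 9a 87 c0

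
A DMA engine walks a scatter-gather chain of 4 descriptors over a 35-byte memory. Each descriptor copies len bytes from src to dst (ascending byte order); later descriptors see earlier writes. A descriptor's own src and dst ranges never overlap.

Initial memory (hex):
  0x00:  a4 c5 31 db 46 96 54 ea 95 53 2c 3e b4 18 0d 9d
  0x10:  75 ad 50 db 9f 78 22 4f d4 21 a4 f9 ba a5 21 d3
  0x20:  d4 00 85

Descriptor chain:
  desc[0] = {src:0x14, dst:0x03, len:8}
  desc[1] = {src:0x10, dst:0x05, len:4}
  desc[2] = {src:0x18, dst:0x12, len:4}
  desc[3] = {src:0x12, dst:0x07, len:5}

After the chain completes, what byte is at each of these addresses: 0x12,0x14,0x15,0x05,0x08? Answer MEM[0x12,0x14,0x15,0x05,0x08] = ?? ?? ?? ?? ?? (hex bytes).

[0] 0x14->0x03 len=8 : 9f 78 22 4f d4 21 a4 f9
[1] 0x10->0x05 len=4 : 75 ad 50 db
[2] 0x18->0x12 len=4 : d4 21 a4 f9
[3] 0x12->0x07 len=5 : d4 21 a4 f9 22
query mem[0x12]=0xd4, mem[0x14]=0xa4, mem[0x15]=0xf9, mem[0x05]=0x75, mem[0x08]=0x21

MEM[0x12,0x14,0x15,0x05,0x08] = d4 a4 f9 75 21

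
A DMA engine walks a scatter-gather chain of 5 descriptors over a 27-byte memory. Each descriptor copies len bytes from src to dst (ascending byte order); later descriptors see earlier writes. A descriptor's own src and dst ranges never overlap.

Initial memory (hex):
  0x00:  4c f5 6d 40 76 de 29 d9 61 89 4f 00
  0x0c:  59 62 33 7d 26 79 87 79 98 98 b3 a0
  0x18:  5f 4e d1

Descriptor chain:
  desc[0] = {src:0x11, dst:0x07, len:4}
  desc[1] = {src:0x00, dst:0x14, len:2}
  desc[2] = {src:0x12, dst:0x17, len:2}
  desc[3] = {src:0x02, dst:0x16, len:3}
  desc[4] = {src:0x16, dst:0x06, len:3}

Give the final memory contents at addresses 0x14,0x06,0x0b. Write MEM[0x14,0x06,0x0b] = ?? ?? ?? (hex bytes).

[0] 0x11->0x07 len=4 : 79 87 79 98
[1] 0x00->0x14 len=2 : 4c f5
[2] 0x12->0x17 len=2 : 87 79
[3] 0x02->0x16 len=3 : 6d 40 76
[4] 0x16->0x06 len=3 : 6d 40 76
query mem[0x14]=0x4c, mem[0x06]=0x6d, mem[0x0b]=0x00

MEM[0x14,0x06,0x0b] = 4c 6d 00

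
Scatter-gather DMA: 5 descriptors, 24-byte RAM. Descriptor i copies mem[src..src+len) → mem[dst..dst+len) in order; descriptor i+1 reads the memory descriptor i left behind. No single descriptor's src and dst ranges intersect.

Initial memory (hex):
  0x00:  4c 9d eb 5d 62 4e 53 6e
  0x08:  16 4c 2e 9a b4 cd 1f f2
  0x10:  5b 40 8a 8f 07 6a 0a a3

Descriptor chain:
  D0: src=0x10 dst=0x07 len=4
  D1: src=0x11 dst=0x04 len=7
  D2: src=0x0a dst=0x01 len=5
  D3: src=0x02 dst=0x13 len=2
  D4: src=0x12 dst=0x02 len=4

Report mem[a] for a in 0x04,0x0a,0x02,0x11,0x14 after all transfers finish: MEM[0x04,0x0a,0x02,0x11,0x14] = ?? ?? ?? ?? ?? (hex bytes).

  after D0: wrote 4B at 0x07 = 5b408a8f
  after D1: wrote 7B at 0x04 = 408a8f076a0aa3
  after D2: wrote 5B at 0x01 = a39ab4cd1f
  after D3: wrote 2B at 0x13 = 9ab4
  after D4: wrote 4B at 0x02 = 8a9ab46a
query mem[0x04]=0xb4, mem[0x0a]=0xa3, mem[0x02]=0x8a, mem[0x11]=0x40, mem[0x14]=0xb4

MEM[0x04,0x0a,0x02,0x11,0x14] = b4 a3 8a 40 b4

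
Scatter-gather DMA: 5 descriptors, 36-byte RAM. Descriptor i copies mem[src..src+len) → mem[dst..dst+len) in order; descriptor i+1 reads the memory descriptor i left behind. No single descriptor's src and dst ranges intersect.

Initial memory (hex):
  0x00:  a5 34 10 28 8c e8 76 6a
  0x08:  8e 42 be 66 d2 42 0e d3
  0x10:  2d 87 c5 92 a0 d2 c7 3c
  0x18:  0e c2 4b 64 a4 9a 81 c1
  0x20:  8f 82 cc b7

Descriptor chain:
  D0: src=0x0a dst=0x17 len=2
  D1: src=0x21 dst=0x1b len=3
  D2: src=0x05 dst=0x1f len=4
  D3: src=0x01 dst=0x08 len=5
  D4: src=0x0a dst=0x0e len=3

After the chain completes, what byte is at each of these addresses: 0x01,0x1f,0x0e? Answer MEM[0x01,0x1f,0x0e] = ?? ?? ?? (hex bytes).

#0 dst[0x17+2] := {0xbe,0x66}
#1 dst[0x1b+3] := {0x82,0xcc,0xb7}
#2 dst[0x1f+4] := {0xe8,0x76,0x6a,0x8e}
#3 dst[0x08+5] := {0x34,0x10,0x28,0x8c,0xe8}
#4 dst[0x0e+3] := {0x28,0x8c,0xe8}
query mem[0x01]=0x34, mem[0x1f]=0xe8, mem[0x0e]=0x28

MEM[0x01,0x1f,0x0e] = 34 e8 28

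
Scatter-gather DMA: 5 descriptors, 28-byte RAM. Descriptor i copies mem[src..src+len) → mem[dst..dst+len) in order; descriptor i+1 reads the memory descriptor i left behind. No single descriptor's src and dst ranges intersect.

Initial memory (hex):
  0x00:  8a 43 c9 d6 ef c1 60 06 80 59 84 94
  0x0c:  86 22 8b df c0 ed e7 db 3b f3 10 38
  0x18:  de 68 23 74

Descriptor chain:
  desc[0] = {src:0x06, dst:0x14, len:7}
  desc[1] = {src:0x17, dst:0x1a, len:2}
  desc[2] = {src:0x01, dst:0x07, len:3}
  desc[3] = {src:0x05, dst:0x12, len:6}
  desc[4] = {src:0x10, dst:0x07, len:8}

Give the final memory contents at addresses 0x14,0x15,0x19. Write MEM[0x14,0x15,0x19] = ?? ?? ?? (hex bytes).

MEM[0x14,0x15,0x19] = 43 c9 94

D0: mem[0x14..0x1a] <- [60 06 80 59 84 94 86]
D1: mem[0x1a..0x1b] <- [59 84]
D2: mem[0x07..0x09] <- [43 c9 d6]
D3: mem[0x12..0x17] <- [c1 60 43 c9 d6 84]
D4: mem[0x07..0x0e] <- [c0 ed c1 60 43 c9 d6 84]
query mem[0x14]=0x43, mem[0x15]=0xc9, mem[0x19]=0x94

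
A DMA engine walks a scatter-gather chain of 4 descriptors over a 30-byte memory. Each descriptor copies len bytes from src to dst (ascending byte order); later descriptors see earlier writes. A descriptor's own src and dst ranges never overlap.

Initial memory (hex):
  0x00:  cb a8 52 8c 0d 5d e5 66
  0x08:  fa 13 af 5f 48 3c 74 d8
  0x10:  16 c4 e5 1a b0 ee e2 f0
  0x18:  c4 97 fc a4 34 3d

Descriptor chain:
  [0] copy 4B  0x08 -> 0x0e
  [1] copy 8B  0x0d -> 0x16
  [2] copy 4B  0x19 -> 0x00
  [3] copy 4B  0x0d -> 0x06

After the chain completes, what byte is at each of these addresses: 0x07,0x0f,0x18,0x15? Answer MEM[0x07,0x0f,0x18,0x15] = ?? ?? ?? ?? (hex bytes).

D0: mem[0x0e..0x11] <- [fa 13 af 5f]
D1: mem[0x16..0x1d] <- [3c fa 13 af 5f e5 1a b0]
D2: mem[0x00..0x03] <- [af 5f e5 1a]
D3: mem[0x06..0x09] <- [3c fa 13 af]
query mem[0x07]=0xfa, mem[0x0f]=0x13, mem[0x18]=0x13, mem[0x15]=0xee

MEM[0x07,0x0f,0x18,0x15] = fa 13 13 ee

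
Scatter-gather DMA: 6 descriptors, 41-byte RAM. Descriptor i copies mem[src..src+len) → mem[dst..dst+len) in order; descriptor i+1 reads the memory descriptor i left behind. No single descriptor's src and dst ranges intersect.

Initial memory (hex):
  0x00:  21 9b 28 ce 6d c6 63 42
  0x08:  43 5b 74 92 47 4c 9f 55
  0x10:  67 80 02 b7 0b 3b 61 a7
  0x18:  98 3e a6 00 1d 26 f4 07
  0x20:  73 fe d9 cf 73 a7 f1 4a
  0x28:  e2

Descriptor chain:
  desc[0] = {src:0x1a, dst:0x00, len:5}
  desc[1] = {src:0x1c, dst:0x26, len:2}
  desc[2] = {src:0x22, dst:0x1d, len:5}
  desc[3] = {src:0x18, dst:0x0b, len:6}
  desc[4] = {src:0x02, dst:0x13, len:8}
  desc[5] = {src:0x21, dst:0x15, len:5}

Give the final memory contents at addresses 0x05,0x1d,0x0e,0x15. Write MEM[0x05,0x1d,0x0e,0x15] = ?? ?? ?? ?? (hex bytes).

MEM[0x05,0x1d,0x0e,0x15] = c6 d9 00 1d

#0 dst[0x00+5] := {0xa6,0x00,0x1d,0x26,0xf4}
#1 dst[0x26+2] := {0x1d,0x26}
#2 dst[0x1d+5] := {0xd9,0xcf,0x73,0xa7,0x1d}
#3 dst[0x0b+6] := {0x98,0x3e,0xa6,0x00,0x1d,0xd9}
#4 dst[0x13+8] := {0x1d,0x26,0xf4,0xc6,0x63,0x42,0x43,0x5b}
#5 dst[0x15+5] := {0x1d,0xd9,0xcf,0x73,0xa7}
query mem[0x05]=0xc6, mem[0x1d]=0xd9, mem[0x0e]=0x00, mem[0x15]=0x1d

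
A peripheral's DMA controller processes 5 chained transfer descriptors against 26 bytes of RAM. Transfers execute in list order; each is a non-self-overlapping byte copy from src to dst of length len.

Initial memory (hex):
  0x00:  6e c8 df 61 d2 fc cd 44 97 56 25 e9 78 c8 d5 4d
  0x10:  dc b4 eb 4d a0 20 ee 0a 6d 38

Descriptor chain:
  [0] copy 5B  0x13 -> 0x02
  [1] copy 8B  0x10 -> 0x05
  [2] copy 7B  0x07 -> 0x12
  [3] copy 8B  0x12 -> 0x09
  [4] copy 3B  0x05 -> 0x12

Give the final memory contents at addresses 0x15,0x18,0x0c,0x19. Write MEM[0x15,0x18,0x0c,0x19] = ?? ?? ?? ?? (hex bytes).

MEM[0x15,0x18,0x0c,0x19] = 20 c8 20 38

  after D0: wrote 5B at 0x02 = 4da020ee0a
  after D1: wrote 8B at 0x05 = dcb4eb4da020ee0a
  after D2: wrote 7B at 0x12 = eb4da020ee0ac8
  after D3: wrote 8B at 0x09 = eb4da020ee0ac838
  after D4: wrote 3B at 0x12 = dcb4eb
query mem[0x15]=0x20, mem[0x18]=0xc8, mem[0x0c]=0x20, mem[0x19]=0x38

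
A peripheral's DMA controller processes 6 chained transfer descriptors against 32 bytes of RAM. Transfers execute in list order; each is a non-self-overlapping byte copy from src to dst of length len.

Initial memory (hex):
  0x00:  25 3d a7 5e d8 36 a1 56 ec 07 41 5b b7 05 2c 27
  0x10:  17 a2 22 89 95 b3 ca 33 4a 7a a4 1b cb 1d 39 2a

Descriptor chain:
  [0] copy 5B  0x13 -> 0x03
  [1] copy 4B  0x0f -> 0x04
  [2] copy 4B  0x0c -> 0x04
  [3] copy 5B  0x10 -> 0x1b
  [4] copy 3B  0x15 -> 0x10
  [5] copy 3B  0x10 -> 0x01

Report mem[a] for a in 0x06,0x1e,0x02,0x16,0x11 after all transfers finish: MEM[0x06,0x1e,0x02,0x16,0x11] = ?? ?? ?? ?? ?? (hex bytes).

  after D0: wrote 5B at 0x03 = 8995b3ca33
  after D1: wrote 4B at 0x04 = 2717a222
  after D2: wrote 4B at 0x04 = b7052c27
  after D3: wrote 5B at 0x1b = 17a2228995
  after D4: wrote 3B at 0x10 = b3ca33
  after D5: wrote 3B at 0x01 = b3ca33
query mem[0x06]=0x2c, mem[0x1e]=0x89, mem[0x02]=0xca, mem[0x16]=0xca, mem[0x11]=0xca

MEM[0x06,0x1e,0x02,0x16,0x11] = 2c 89 ca ca ca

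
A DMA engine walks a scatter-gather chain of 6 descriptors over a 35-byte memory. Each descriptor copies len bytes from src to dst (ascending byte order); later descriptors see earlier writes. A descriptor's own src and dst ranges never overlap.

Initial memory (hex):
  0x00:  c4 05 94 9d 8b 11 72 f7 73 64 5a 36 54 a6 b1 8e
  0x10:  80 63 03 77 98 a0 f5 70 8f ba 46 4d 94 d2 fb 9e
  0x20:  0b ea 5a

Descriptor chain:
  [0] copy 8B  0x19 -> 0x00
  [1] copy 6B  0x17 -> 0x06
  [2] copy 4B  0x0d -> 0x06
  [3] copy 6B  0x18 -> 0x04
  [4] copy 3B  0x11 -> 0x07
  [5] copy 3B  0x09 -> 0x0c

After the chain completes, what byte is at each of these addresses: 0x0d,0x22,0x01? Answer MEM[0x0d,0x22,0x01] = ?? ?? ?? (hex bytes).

MEM[0x0d,0x22,0x01] = 4d 5a 46

  after D0: wrote 8B at 0x00 = ba464d94d2fb9e0b
  after D1: wrote 6B at 0x06 = 708fba464d94
  after D2: wrote 4B at 0x06 = a6b18e80
  after D3: wrote 6B at 0x04 = 8fba464d94d2
  after D4: wrote 3B at 0x07 = 630377
  after D5: wrote 3B at 0x0c = 774d94
query mem[0x0d]=0x4d, mem[0x22]=0x5a, mem[0x01]=0x46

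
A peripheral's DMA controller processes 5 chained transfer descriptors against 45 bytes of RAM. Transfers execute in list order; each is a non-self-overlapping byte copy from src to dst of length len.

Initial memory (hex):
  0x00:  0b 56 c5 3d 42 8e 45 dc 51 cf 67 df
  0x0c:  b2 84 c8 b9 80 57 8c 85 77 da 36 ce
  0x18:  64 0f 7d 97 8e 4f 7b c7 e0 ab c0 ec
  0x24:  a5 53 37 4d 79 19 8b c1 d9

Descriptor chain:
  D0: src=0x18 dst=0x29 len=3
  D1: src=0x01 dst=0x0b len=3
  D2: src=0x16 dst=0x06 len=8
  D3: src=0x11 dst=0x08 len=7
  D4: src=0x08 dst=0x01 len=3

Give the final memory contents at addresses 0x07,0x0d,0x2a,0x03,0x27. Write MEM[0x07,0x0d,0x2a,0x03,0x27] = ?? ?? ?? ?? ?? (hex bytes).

MEM[0x07,0x0d,0x2a,0x03,0x27] = ce 36 0f 85 4d

#0 dst[0x29+3] := {0x64,0x0f,0x7d}
#1 dst[0x0b+3] := {0x56,0xc5,0x3d}
#2 dst[0x06+8] := {0x36,0xce,0x64,0x0f,0x7d,0x97,0x8e,0x4f}
#3 dst[0x08+7] := {0x57,0x8c,0x85,0x77,0xda,0x36,0xce}
#4 dst[0x01+3] := {0x57,0x8c,0x85}
query mem[0x07]=0xce, mem[0x0d]=0x36, mem[0x2a]=0x0f, mem[0x03]=0x85, mem[0x27]=0x4d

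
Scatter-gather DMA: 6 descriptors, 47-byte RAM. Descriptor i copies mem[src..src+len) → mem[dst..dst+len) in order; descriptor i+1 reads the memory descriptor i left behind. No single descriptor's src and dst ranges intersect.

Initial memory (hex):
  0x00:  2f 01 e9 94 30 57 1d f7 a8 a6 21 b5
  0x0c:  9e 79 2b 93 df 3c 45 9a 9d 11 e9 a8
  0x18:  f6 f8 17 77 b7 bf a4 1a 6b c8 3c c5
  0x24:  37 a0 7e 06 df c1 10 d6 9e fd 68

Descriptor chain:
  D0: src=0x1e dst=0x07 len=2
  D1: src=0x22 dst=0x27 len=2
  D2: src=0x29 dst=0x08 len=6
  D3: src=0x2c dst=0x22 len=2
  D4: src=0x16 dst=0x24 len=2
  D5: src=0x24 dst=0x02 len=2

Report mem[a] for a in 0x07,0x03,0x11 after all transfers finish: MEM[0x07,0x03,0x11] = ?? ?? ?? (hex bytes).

MEM[0x07,0x03,0x11] = a4 a8 3c

[0] 0x1e->0x07 len=2 : a4 1a
[1] 0x22->0x27 len=2 : 3c c5
[2] 0x29->0x08 len=6 : c1 10 d6 9e fd 68
[3] 0x2c->0x22 len=2 : 9e fd
[4] 0x16->0x24 len=2 : e9 a8
[5] 0x24->0x02 len=2 : e9 a8
query mem[0x07]=0xa4, mem[0x03]=0xa8, mem[0x11]=0x3c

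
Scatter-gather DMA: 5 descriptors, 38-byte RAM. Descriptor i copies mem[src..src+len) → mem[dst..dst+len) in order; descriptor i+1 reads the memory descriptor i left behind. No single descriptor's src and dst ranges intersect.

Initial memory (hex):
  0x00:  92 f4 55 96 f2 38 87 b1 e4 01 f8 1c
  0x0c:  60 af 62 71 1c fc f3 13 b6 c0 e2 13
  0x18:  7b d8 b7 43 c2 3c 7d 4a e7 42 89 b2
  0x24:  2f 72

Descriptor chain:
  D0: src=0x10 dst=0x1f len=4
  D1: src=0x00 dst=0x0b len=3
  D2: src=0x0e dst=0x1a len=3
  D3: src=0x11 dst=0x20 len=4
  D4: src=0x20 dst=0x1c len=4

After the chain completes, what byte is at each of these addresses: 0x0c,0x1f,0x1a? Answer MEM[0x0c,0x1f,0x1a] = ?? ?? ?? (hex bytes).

MEM[0x0c,0x1f,0x1a] = f4 b6 62

[0] 0x10->0x1f len=4 : 1c fc f3 13
[1] 0x00->0x0b len=3 : 92 f4 55
[2] 0x0e->0x1a len=3 : 62 71 1c
[3] 0x11->0x20 len=4 : fc f3 13 b6
[4] 0x20->0x1c len=4 : fc f3 13 b6
query mem[0x0c]=0xf4, mem[0x1f]=0xb6, mem[0x1a]=0x62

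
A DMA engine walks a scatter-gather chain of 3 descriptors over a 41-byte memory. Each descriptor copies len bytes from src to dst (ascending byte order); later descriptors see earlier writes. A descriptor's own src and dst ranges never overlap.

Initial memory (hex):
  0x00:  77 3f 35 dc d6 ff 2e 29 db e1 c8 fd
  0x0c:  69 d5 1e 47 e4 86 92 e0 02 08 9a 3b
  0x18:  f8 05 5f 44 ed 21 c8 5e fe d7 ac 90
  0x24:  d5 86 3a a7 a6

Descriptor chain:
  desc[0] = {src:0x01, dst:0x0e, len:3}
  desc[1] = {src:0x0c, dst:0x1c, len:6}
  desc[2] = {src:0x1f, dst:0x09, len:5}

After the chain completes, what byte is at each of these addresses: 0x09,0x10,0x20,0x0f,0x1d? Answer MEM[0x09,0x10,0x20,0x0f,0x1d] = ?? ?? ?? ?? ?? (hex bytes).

  after D0: wrote 3B at 0x0e = 3f35dc
  after D1: wrote 6B at 0x1c = 69d53f35dc86
  after D2: wrote 5B at 0x09 = 35dc86ac90
query mem[0x09]=0x35, mem[0x10]=0xdc, mem[0x20]=0xdc, mem[0x0f]=0x35, mem[0x1d]=0xd5

MEM[0x09,0x10,0x20,0x0f,0x1d] = 35 dc dc 35 d5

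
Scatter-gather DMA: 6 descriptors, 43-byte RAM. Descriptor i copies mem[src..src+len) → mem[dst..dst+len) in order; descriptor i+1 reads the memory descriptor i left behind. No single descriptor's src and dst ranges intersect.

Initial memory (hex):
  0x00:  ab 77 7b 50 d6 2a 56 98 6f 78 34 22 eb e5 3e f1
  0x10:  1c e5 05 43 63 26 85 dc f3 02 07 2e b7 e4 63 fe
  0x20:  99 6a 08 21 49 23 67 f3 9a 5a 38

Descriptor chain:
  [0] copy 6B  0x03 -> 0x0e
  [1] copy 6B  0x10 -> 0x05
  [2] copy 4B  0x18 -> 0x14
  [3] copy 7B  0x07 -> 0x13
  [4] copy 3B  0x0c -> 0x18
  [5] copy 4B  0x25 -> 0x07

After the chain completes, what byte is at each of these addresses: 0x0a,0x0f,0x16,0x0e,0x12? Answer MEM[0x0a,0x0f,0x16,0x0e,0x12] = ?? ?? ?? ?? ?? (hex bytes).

MEM[0x0a,0x0f,0x16,0x0e,0x12] = 9a d6 26 50 98

  after D0: wrote 6B at 0x0e = 50d62a56986f
  after D1: wrote 6B at 0x05 = 2a56986f6326
  after D2: wrote 4B at 0x14 = f302072e
  after D3: wrote 7B at 0x13 = 986f632622ebe5
  after D4: wrote 3B at 0x18 = ebe550
  after D5: wrote 4B at 0x07 = 2367f39a
query mem[0x0a]=0x9a, mem[0x0f]=0xd6, mem[0x16]=0x26, mem[0x0e]=0x50, mem[0x12]=0x98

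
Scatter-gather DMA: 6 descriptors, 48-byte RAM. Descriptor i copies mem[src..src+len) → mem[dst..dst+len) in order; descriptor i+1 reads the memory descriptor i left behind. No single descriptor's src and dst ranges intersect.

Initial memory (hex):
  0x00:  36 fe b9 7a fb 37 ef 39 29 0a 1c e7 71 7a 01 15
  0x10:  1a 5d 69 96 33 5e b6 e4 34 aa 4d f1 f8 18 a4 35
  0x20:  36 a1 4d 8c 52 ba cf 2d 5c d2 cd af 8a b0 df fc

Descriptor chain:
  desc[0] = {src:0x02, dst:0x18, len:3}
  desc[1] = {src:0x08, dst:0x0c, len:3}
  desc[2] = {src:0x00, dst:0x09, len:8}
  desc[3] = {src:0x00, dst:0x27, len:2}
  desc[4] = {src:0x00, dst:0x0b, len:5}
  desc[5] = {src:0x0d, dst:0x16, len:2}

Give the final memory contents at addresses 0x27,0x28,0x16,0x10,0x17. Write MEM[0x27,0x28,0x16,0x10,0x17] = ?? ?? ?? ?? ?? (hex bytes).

MEM[0x27,0x28,0x16,0x10,0x17] = 36 fe b9 39 7a

[0] 0x02->0x18 len=3 : b9 7a fb
[1] 0x08->0x0c len=3 : 29 0a 1c
[2] 0x00->0x09 len=8 : 36 fe b9 7a fb 37 ef 39
[3] 0x00->0x27 len=2 : 36 fe
[4] 0x00->0x0b len=5 : 36 fe b9 7a fb
[5] 0x0d->0x16 len=2 : b9 7a
query mem[0x27]=0x36, mem[0x28]=0xfe, mem[0x16]=0xb9, mem[0x10]=0x39, mem[0x17]=0x7a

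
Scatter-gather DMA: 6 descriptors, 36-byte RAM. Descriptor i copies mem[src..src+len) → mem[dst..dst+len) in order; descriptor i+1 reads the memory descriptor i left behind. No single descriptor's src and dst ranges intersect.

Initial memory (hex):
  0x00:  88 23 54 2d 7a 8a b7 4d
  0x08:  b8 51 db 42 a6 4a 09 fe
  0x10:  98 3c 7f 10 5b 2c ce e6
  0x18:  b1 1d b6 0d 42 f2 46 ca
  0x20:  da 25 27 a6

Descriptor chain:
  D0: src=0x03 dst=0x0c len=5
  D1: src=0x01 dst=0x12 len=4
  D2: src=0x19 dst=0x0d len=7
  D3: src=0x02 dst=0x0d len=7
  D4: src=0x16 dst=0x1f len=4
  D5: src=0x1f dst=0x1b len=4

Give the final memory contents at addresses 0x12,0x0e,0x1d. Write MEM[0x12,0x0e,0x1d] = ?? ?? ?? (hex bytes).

MEM[0x12,0x0e,0x1d] = 4d 2d b1

#0 dst[0x0c+5] := {0x2d,0x7a,0x8a,0xb7,0x4d}
#1 dst[0x12+4] := {0x23,0x54,0x2d,0x7a}
#2 dst[0x0d+7] := {0x1d,0xb6,0x0d,0x42,0xf2,0x46,0xca}
#3 dst[0x0d+7] := {0x54,0x2d,0x7a,0x8a,0xb7,0x4d,0xb8}
#4 dst[0x1f+4] := {0xce,0xe6,0xb1,0x1d}
#5 dst[0x1b+4] := {0xce,0xe6,0xb1,0x1d}
query mem[0x12]=0x4d, mem[0x0e]=0x2d, mem[0x1d]=0xb1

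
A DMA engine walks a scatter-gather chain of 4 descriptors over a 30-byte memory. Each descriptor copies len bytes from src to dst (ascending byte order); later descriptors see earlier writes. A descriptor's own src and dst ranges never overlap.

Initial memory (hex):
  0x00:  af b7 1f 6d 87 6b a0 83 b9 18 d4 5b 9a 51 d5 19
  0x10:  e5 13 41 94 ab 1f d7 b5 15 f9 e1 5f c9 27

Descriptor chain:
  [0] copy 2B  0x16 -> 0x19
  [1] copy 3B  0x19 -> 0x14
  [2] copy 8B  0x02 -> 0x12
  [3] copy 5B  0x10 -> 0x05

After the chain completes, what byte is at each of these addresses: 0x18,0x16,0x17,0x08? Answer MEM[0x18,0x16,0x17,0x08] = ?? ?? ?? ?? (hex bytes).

#0 dst[0x19+2] := {0xd7,0xb5}
#1 dst[0x14+3] := {0xd7,0xb5,0x5f}
#2 dst[0x12+8] := {0x1f,0x6d,0x87,0x6b,0xa0,0x83,0xb9,0x18}
#3 dst[0x05+5] := {0xe5,0x13,0x1f,0x6d,0x87}
query mem[0x18]=0xb9, mem[0x16]=0xa0, mem[0x17]=0x83, mem[0x08]=0x6d

MEM[0x18,0x16,0x17,0x08] = b9 a0 83 6d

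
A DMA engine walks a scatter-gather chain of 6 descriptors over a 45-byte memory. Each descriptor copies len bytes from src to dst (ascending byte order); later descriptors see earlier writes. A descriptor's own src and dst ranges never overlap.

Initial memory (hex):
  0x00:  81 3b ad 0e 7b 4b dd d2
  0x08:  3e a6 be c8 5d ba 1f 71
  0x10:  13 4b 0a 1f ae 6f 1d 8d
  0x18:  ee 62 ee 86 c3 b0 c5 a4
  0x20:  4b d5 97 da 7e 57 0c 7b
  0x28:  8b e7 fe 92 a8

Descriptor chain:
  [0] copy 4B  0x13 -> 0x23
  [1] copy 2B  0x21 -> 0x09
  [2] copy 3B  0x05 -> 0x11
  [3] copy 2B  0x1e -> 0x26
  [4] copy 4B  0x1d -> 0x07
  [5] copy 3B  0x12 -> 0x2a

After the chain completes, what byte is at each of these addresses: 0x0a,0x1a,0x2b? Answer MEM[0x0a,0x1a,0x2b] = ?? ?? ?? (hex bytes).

#0 dst[0x23+4] := {0x1f,0xae,0x6f,0x1d}
#1 dst[0x09+2] := {0xd5,0x97}
#2 dst[0x11+3] := {0x4b,0xdd,0xd2}
#3 dst[0x26+2] := {0xc5,0xa4}
#4 dst[0x07+4] := {0xb0,0xc5,0xa4,0x4b}
#5 dst[0x2a+3] := {0xdd,0xd2,0xae}
query mem[0x0a]=0x4b, mem[0x1a]=0xee, mem[0x2b]=0xd2

MEM[0x0a,0x1a,0x2b] = 4b ee d2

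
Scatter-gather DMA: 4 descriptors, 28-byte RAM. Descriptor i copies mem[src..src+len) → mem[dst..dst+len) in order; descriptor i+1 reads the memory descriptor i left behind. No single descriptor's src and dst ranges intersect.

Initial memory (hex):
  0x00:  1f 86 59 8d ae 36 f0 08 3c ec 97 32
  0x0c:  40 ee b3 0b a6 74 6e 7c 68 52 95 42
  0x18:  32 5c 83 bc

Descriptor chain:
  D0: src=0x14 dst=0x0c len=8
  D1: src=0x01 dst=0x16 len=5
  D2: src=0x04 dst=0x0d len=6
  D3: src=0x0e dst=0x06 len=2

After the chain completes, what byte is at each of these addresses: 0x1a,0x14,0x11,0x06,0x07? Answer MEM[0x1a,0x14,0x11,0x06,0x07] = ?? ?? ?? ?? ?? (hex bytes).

[0] 0x14->0x0c len=8 : 68 52 95 42 32 5c 83 bc
[1] 0x01->0x16 len=5 : 86 59 8d ae 36
[2] 0x04->0x0d len=6 : ae 36 f0 08 3c ec
[3] 0x0e->0x06 len=2 : 36 f0
query mem[0x1a]=0x36, mem[0x14]=0x68, mem[0x11]=0x3c, mem[0x06]=0x36, mem[0x07]=0xf0

MEM[0x1a,0x14,0x11,0x06,0x07] = 36 68 3c 36 f0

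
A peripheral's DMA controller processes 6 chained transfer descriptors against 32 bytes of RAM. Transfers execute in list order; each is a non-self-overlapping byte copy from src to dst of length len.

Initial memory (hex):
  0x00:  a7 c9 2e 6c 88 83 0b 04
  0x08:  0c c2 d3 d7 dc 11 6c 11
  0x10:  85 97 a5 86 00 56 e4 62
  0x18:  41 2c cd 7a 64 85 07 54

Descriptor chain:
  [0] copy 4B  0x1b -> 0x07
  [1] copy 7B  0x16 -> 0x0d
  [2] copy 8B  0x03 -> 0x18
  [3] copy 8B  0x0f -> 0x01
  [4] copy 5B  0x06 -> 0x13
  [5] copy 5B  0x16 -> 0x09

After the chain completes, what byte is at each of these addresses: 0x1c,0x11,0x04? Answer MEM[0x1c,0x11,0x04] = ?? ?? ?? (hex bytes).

D0: mem[0x07..0x0a] <- [7a 64 85 07]
D1: mem[0x0d..0x13] <- [e4 62 41 2c cd 7a 64]
D2: mem[0x18..0x1f] <- [6c 88 83 0b 7a 64 85 07]
D3: mem[0x01..0x08] <- [41 2c cd 7a 64 00 56 e4]
D4: mem[0x13..0x17] <- [00 56 e4 85 07]
D5: mem[0x09..0x0d] <- [85 07 6c 88 83]
query mem[0x1c]=0x7a, mem[0x11]=0xcd, mem[0x04]=0x7a

MEM[0x1c,0x11,0x04] = 7a cd 7a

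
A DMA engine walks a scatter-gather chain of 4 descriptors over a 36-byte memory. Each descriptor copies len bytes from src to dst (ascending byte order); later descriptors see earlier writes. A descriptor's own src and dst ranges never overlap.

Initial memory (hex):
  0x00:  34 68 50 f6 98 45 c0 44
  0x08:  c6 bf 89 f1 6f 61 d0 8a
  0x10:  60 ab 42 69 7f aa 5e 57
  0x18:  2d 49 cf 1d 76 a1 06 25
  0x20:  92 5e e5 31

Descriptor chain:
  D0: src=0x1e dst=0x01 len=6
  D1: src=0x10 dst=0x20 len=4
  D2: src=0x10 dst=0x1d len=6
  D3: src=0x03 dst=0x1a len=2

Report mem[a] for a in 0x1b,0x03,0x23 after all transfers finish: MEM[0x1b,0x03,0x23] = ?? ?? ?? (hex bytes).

MEM[0x1b,0x03,0x23] = 5e 92 69

D0: mem[0x01..0x06] <- [06 25 92 5e e5 31]
D1: mem[0x20..0x23] <- [60 ab 42 69]
D2: mem[0x1d..0x22] <- [60 ab 42 69 7f aa]
D3: mem[0x1a..0x1b] <- [92 5e]
query mem[0x1b]=0x5e, mem[0x03]=0x92, mem[0x23]=0x69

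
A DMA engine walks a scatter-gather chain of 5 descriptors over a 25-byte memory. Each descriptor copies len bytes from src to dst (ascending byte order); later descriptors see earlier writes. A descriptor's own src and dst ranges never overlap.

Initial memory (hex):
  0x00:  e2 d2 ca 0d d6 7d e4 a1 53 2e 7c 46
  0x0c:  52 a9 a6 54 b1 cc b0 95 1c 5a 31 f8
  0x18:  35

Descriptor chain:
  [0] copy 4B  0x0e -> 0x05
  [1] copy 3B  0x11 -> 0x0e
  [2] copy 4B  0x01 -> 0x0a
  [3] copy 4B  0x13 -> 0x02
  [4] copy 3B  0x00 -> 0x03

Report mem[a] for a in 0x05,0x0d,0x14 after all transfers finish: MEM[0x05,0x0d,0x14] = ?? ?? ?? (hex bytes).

D0: mem[0x05..0x08] <- [a6 54 b1 cc]
D1: mem[0x0e..0x10] <- [cc b0 95]
D2: mem[0x0a..0x0d] <- [d2 ca 0d d6]
D3: mem[0x02..0x05] <- [95 1c 5a 31]
D4: mem[0x03..0x05] <- [e2 d2 95]
query mem[0x05]=0x95, mem[0x0d]=0xd6, mem[0x14]=0x1c

MEM[0x05,0x0d,0x14] = 95 d6 1c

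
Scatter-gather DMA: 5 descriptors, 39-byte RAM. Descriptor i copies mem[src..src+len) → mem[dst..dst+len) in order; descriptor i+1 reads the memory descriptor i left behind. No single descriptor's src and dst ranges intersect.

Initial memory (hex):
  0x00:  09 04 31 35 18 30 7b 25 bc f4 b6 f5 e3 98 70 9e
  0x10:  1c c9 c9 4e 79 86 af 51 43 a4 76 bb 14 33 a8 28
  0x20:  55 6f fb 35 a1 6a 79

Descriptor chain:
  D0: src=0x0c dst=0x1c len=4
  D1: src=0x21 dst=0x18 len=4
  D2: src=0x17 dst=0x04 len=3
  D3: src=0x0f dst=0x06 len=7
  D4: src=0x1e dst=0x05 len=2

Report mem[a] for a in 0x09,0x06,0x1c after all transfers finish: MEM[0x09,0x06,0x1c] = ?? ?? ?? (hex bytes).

[0] 0x0c->0x1c len=4 : e3 98 70 9e
[1] 0x21->0x18 len=4 : 6f fb 35 a1
[2] 0x17->0x04 len=3 : 51 6f fb
[3] 0x0f->0x06 len=7 : 9e 1c c9 c9 4e 79 86
[4] 0x1e->0x05 len=2 : 70 9e
query mem[0x09]=0xc9, mem[0x06]=0x9e, mem[0x1c]=0xe3

MEM[0x09,0x06,0x1c] = c9 9e e3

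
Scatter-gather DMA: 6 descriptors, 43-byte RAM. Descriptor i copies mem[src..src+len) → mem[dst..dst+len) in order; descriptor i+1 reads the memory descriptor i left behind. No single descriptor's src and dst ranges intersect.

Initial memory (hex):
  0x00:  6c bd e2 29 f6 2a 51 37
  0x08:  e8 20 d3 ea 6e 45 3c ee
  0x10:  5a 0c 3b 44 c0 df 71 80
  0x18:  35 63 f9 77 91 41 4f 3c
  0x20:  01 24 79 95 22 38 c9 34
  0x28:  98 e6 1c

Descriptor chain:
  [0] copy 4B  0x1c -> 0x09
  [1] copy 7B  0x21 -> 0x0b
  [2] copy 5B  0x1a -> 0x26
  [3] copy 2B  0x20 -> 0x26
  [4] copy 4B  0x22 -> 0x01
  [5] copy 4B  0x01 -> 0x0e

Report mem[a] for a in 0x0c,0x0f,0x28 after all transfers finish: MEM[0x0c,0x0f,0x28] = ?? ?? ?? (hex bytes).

MEM[0x0c,0x0f,0x28] = 79 95 91

[0] 0x1c->0x09 len=4 : 91 41 4f 3c
[1] 0x21->0x0b len=7 : 24 79 95 22 38 c9 34
[2] 0x1a->0x26 len=5 : f9 77 91 41 4f
[3] 0x20->0x26 len=2 : 01 24
[4] 0x22->0x01 len=4 : 79 95 22 38
[5] 0x01->0x0e len=4 : 79 95 22 38
query mem[0x0c]=0x79, mem[0x0f]=0x95, mem[0x28]=0x91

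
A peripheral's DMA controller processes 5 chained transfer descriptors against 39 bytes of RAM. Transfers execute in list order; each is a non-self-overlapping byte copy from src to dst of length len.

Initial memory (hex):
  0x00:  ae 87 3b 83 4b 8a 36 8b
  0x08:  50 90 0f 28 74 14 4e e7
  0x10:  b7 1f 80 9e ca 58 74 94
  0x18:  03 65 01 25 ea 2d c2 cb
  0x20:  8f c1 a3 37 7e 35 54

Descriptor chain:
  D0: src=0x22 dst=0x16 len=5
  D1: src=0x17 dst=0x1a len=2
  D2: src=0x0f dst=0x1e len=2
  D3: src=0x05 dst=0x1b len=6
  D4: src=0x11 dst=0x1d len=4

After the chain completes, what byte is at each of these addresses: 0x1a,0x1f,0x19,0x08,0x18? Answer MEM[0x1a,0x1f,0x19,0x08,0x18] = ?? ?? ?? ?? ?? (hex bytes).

D0: mem[0x16..0x1a] <- [a3 37 7e 35 54]
D1: mem[0x1a..0x1b] <- [37 7e]
D2: mem[0x1e..0x1f] <- [e7 b7]
D3: mem[0x1b..0x20] <- [8a 36 8b 50 90 0f]
D4: mem[0x1d..0x20] <- [1f 80 9e ca]
query mem[0x1a]=0x37, mem[0x1f]=0x9e, mem[0x19]=0x35, mem[0x08]=0x50, mem[0x18]=0x7e

MEM[0x1a,0x1f,0x19,0x08,0x18] = 37 9e 35 50 7e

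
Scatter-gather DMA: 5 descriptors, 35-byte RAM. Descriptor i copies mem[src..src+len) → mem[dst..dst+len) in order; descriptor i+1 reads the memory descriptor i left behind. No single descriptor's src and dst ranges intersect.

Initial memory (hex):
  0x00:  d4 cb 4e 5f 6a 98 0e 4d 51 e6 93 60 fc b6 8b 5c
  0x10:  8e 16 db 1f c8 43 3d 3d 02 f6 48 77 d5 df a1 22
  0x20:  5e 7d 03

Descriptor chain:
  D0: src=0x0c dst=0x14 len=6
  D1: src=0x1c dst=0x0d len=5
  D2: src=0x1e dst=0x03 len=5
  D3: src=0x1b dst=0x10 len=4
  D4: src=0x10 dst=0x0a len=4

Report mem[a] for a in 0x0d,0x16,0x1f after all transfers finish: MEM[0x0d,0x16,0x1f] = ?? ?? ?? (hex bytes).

MEM[0x0d,0x16,0x1f] = a1 8b 22

#0 dst[0x14+6] := {0xfc,0xb6,0x8b,0x5c,0x8e,0x16}
#1 dst[0x0d+5] := {0xd5,0xdf,0xa1,0x22,0x5e}
#2 dst[0x03+5] := {0xa1,0x22,0x5e,0x7d,0x03}
#3 dst[0x10+4] := {0x77,0xd5,0xdf,0xa1}
#4 dst[0x0a+4] := {0x77,0xd5,0xdf,0xa1}
query mem[0x0d]=0xa1, mem[0x16]=0x8b, mem[0x1f]=0x22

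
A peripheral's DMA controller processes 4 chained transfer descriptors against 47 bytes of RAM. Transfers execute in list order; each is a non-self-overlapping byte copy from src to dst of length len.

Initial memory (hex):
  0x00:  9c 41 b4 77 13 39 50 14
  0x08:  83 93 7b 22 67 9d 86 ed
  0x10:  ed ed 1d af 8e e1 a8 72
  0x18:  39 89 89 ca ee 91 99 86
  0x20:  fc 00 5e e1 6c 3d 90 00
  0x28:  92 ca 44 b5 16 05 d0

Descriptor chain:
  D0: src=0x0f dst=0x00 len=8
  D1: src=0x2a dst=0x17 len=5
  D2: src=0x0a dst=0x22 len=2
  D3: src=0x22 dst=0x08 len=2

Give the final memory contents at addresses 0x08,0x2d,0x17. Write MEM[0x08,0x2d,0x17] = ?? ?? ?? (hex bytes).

#0 dst[0x00+8] := {0xed,0xed,0xed,0x1d,0xaf,0x8e,0xe1,0xa8}
#1 dst[0x17+5] := {0x44,0xb5,0x16,0x05,0xd0}
#2 dst[0x22+2] := {0x7b,0x22}
#3 dst[0x08+2] := {0x7b,0x22}
query mem[0x08]=0x7b, mem[0x2d]=0x05, mem[0x17]=0x44

MEM[0x08,0x2d,0x17] = 7b 05 44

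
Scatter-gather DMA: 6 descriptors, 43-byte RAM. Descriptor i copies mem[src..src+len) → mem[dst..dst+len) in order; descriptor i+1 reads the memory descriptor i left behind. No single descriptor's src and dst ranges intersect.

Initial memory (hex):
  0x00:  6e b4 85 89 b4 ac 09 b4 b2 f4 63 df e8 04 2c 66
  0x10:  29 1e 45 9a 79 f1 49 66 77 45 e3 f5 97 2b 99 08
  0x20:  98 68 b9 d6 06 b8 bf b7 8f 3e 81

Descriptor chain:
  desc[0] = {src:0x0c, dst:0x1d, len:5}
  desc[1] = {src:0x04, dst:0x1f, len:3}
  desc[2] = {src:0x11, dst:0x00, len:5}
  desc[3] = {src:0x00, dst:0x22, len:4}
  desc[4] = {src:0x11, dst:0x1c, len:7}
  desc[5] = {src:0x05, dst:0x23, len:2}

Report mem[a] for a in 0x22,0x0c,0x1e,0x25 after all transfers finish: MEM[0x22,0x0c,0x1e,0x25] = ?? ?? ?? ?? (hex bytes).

MEM[0x22,0x0c,0x1e,0x25] = 66 e8 9a 79

[0] 0x0c->0x1d len=5 : e8 04 2c 66 29
[1] 0x04->0x1f len=3 : b4 ac 09
[2] 0x11->0x00 len=5 : 1e 45 9a 79 f1
[3] 0x00->0x22 len=4 : 1e 45 9a 79
[4] 0x11->0x1c len=7 : 1e 45 9a 79 f1 49 66
[5] 0x05->0x23 len=2 : ac 09
query mem[0x22]=0x66, mem[0x0c]=0xe8, mem[0x1e]=0x9a, mem[0x25]=0x79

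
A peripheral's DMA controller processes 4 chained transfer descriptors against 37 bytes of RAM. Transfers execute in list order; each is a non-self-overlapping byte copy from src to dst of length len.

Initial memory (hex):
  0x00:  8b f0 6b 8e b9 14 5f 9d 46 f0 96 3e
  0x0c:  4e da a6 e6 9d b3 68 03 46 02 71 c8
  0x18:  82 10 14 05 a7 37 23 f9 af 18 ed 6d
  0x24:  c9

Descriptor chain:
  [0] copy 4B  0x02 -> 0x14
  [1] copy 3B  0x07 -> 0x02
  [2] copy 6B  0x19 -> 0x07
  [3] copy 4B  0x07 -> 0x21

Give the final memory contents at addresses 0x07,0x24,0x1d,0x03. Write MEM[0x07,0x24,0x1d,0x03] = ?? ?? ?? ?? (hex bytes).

[0] 0x02->0x14 len=4 : 6b 8e b9 14
[1] 0x07->0x02 len=3 : 9d 46 f0
[2] 0x19->0x07 len=6 : 10 14 05 a7 37 23
[3] 0x07->0x21 len=4 : 10 14 05 a7
query mem[0x07]=0x10, mem[0x24]=0xa7, mem[0x1d]=0x37, mem[0x03]=0x46

MEM[0x07,0x24,0x1d,0x03] = 10 a7 37 46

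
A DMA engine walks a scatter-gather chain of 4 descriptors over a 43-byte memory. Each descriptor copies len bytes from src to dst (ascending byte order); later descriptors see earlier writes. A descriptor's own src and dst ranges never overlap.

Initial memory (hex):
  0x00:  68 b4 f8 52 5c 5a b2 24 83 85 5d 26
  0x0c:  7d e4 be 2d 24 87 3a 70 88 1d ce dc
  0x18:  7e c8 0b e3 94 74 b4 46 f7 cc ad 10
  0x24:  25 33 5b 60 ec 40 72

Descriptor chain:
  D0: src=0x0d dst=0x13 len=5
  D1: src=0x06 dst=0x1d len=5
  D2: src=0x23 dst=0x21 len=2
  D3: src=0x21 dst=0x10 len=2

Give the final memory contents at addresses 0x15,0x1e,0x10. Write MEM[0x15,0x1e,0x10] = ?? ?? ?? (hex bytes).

D0: mem[0x13..0x17] <- [e4 be 2d 24 87]
D1: mem[0x1d..0x21] <- [b2 24 83 85 5d]
D2: mem[0x21..0x22] <- [10 25]
D3: mem[0x10..0x11] <- [10 25]
query mem[0x15]=0x2d, mem[0x1e]=0x24, mem[0x10]=0x10

MEM[0x15,0x1e,0x10] = 2d 24 10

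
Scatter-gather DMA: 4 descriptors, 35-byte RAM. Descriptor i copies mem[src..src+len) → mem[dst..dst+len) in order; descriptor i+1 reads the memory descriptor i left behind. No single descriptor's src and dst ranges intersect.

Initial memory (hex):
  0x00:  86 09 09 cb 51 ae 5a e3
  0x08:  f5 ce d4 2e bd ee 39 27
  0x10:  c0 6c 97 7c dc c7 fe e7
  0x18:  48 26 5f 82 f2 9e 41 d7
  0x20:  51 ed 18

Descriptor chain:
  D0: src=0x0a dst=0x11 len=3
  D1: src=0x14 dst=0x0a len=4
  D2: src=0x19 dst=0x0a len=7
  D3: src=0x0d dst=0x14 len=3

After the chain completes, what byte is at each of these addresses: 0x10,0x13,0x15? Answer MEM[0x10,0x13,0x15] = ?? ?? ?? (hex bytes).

MEM[0x10,0x13,0x15] = d7 bd 9e

  after D0: wrote 3B at 0x11 = d42ebd
  after D1: wrote 4B at 0x0a = dcc7fee7
  after D2: wrote 7B at 0x0a = 265f82f29e41d7
  after D3: wrote 3B at 0x14 = f29e41
query mem[0x10]=0xd7, mem[0x13]=0xbd, mem[0x15]=0x9e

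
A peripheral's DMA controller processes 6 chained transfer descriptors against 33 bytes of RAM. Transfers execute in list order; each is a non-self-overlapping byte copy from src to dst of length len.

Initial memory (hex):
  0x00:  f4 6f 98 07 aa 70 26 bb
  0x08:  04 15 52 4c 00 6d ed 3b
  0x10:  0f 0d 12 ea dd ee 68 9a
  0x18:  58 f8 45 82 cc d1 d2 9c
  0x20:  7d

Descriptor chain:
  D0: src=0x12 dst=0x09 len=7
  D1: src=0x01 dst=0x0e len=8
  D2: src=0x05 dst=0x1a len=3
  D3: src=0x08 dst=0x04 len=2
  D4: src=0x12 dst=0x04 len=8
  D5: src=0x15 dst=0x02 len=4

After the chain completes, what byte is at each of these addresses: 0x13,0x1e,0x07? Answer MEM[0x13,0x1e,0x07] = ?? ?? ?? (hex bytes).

[0] 0x12->0x09 len=7 : 12 ea dd ee 68 9a 58
[1] 0x01->0x0e len=8 : 6f 98 07 aa 70 26 bb 04
[2] 0x05->0x1a len=3 : 70 26 bb
[3] 0x08->0x04 len=2 : 04 12
[4] 0x12->0x04 len=8 : 70 26 bb 04 68 9a 58 f8
[5] 0x15->0x02 len=4 : 04 68 9a 58
query mem[0x13]=0x26, mem[0x1e]=0xd2, mem[0x07]=0x04

MEM[0x13,0x1e,0x07] = 26 d2 04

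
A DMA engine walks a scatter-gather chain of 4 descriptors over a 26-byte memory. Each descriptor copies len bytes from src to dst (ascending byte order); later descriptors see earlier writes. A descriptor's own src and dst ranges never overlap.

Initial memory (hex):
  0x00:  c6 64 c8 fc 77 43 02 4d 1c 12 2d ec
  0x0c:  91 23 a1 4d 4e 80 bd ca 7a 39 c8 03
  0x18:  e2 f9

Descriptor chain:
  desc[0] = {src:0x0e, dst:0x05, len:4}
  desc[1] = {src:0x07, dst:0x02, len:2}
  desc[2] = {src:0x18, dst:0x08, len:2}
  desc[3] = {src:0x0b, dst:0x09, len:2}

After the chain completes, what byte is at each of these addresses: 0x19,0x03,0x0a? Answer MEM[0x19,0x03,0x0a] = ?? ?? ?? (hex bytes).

  after D0: wrote 4B at 0x05 = a14d4e80
  after D1: wrote 2B at 0x02 = 4e80
  after D2: wrote 2B at 0x08 = e2f9
  after D3: wrote 2B at 0x09 = ec91
query mem[0x19]=0xf9, mem[0x03]=0x80, mem[0x0a]=0x91

MEM[0x19,0x03,0x0a] = f9 80 91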